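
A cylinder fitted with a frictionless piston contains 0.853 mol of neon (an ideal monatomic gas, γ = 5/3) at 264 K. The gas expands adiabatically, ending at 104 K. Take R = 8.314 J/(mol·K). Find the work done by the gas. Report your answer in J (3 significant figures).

Adiabatic ⇒ Q = 0, so W_by = −ΔU = nCᵥ(T₁ − T₂).
Cᵥ = 3R/2 = 12.47 J/(mol·K).
W = (0.853)(12.47)(264 − 104) = 1702 J.

W ≈ 1700 J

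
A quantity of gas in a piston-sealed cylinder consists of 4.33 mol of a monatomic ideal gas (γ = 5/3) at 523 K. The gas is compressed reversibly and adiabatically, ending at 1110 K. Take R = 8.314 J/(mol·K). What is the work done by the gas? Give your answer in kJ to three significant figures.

Adiabatic ⇒ Q = 0, so W_by = −ΔU = nCᵥ(T₁ − T₂).
Cᵥ = 3R/2 = 12.47 J/(mol·K).
W = (4.33)(12.47)(523 − 1110) = -31698 J.

W ≈ -31.7 kJ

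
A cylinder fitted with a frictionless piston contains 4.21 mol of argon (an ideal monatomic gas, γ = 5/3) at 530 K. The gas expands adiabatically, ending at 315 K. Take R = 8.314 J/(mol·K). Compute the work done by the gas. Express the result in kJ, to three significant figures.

Adiabatic ⇒ Q = 0, so W_by = −ΔU = nCᵥ(T₁ − T₂).
Cᵥ = 3R/2 = 12.47 J/(mol·K).
W = (4.21)(12.47)(530 − 315) = 11288 J.

W ≈ 11.3 kJ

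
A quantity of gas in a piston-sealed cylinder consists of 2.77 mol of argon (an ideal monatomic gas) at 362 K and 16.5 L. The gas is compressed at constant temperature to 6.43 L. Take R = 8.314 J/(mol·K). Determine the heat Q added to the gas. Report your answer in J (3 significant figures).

Isothermal ⇒ ΔU = 0, so Q = W = nRT ln(V₂/V₁).
Q = (2.77)(8.314)(362) ln(6.43/16.5) = 8337 × -0.9424 = -7856 J.

Q ≈ -7860 J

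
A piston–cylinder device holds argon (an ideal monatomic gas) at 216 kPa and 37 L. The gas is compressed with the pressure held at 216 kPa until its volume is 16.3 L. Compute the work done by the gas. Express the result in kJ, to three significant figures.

W ≈ -4.47 kJ

Isobaric: W = P ΔV.
W = (216 kPa)(16.3 − 37 L) = (216)(-20.7) = -4471 J.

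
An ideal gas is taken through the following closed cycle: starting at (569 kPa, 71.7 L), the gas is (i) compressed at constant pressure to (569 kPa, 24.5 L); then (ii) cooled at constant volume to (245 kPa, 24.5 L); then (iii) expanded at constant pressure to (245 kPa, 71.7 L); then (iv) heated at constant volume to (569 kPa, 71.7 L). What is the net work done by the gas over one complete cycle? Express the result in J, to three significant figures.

W_net ≈ -15300 J

Constant-volume legs do no work.
W(i) = (569)(24.5 − 71.7) = -26857 J; W(iii) = (245)(71.7 − 24.5) = 11564 J.
W_net = -26857 + 11564 = -15293 J (the counter-clockwise enclosed area).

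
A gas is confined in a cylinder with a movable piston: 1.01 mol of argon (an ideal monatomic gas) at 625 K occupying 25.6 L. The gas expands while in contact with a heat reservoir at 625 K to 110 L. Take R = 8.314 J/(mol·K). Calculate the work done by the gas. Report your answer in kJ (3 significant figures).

Isothermal: W = nRT ln(V₂/V₁).
W = (1.01)(8.314)(625) × ln(110/25.6)
  = 5248 × 1.458
W_by_gas = 7651 J.

W ≈ 7.65 kJ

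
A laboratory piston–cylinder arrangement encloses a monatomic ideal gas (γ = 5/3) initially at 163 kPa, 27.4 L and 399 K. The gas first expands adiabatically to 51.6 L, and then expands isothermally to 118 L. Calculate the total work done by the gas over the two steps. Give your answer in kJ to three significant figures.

Step 1 (adiabatic): W = (P₁V₁ − P₂V₂)/(γ−1) = (4466 − 2929)/0.667 = 2306 J.
After step 1: P = 56.76 kPa, V = 51.6 L, T = 261.6 K.
Step 2 (isothermal): W = P₁V₁ ln(V₂/V₁) = (2929) ln(118/51.6) = 2422 J.
W_total = 2306 + 2422 = 4729 J.

W_total ≈ 4.73 kJ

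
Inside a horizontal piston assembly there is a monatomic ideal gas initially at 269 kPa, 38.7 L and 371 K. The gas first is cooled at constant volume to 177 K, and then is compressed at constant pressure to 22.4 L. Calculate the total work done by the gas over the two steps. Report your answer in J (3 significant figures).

Step 1 (isochoric): W = 0 (constant volume).
After step 1: P = 128.3 kPa (V unchanged).
Step 2 (isobaric): W = PΔV = (128.3 kPa)(22.4 − 38.7 L) = -2092 J.
W_total = 0 − 2092 = -2092 J.

W_total ≈ -2090 J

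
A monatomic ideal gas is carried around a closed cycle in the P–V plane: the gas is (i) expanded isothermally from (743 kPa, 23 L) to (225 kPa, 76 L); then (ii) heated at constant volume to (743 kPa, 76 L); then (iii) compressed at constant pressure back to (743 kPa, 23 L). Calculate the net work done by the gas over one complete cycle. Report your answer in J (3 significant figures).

W_net ≈ -19000 J

Leg (i): W = PᵢVᵢ ln(V_f/Vᵢ) = (17089) ln(76/23) = 20425 J.
Leg (ii): W = 0.
Leg (iii): W = PΔV = (743)(23 − 76) = -39379 J.
W_net = 20425 − 39379 = -18954 J.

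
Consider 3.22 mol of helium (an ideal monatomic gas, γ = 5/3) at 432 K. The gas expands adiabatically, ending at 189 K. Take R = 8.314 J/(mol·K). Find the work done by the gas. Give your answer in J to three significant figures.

Adiabatic ⇒ Q = 0, so W_by = −ΔU = nCᵥ(T₁ − T₂).
Cᵥ = 3R/2 = 12.47 J/(mol·K).
W = (3.22)(12.47)(432 − 189) = 9758 J.

W ≈ 9760 J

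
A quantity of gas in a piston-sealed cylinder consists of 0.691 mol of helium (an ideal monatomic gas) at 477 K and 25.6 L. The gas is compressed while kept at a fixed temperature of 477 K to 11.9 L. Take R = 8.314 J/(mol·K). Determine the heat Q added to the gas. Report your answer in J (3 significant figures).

Isothermal ⇒ ΔU = 0, so Q = W = nRT ln(V₂/V₁).
Q = (0.691)(8.314)(477) ln(11.9/25.6) = 2740 × -0.7661 = -2099 J.

Q ≈ -2100 J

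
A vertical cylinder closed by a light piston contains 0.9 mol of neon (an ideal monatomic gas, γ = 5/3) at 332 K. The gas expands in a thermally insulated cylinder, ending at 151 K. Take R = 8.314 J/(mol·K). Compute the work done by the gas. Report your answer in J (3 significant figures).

Adiabatic ⇒ Q = 0, so W_by = −ΔU = nCᵥ(T₁ − T₂).
Cᵥ = 3R/2 = 12.47 J/(mol·K).
W = (0.9)(12.47)(332 − 151) = 2032 J.

W ≈ 2030 J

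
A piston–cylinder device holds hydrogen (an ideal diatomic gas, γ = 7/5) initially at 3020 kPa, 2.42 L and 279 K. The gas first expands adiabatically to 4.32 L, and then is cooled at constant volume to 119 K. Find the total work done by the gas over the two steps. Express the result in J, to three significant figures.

Step 1 (adiabatic): W = (P₁V₁ − P₂V₂)/(γ−1) = (7308 − 5796)/0.4 = 3780 J.
Step 2 (isochoric): W = 0 (constant volume).
W_total = 3780 + 0 = 3780 J.

W_total ≈ 3780 J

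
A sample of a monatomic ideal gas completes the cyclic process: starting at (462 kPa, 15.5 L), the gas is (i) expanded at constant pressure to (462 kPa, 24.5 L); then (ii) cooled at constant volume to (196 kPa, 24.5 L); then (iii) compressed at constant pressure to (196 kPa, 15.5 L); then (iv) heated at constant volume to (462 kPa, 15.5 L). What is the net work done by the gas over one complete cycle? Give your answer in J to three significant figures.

Constant-volume legs do no work.
W(i) = (462)(24.5 − 15.5) = 4158 J; W(iii) = (196)(15.5 − 24.5) = -1764 J.
W_net = 4158 − 1764 = 2394 J (the clockwise enclosed area).

W_net ≈ 2390 J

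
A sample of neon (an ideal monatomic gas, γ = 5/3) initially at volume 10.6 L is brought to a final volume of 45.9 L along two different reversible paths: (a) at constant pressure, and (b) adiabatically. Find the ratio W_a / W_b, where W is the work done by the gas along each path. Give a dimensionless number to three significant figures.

W_a / W_b ≈ 3.56

Path (a) isobaric: W = P₁(V₂ − V₁) → W_a/(P₁V₁) = 3.33.
Path (b) adiabatic: W = P₁V₁(1 − (V₁/V₂)^(γ−1))/(γ−1) → W_b/(P₁V₁) = 0.9354.
W_a / W_b = 3.33 / 0.9354 = 3.56.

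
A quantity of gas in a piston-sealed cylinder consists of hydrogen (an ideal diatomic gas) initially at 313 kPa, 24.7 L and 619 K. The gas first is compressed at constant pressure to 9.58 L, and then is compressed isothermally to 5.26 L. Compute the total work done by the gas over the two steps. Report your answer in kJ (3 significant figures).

W_total ≈ -6.53 kJ

Step 1 (isobaric): W = PΔV = (313 kPa)(9.58 − 24.7 L) = -4733 J.
After step 1: P = 313 kPa, V = 9.58 L, T = 240.1 K.
Step 2 (isothermal): W = P₁V₁ ln(V₂/V₁) = (2999) ln(5.26/9.58) = -1798 J.
W_total = -4733 − 1798 = -6530 J.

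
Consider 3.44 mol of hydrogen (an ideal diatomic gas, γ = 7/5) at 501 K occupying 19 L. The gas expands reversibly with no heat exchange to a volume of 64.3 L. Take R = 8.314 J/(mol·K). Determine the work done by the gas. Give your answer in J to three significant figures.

Adiabatic: TV^(γ−1) = const with γ = 7/5.
T₂ = T₁ (V₁/V₂)^(γ−1) = 501 × (19/64.3)^0.4 = 501 × 0.6141 = 307.6 K.
W_by = nCᵥ(T₁ − T₂) = (3.44)(20.79)(501 − 307.6) = 13825 J.

W ≈ 13800 J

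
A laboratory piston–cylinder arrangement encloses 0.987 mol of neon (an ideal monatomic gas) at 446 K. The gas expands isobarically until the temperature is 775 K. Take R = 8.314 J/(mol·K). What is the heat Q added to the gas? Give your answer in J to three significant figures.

Isobaric: W = nRΔT = (0.987)(8.314)(329) = 2700 J.
ΔU = nCᵥΔT with Cᵥ = 3R/2: ΔU = (0.987)(12.47)(329) = 4050 J.
Q = ΔU + W = 4050 + 2700 = 6749 J.

Q ≈ 6750 J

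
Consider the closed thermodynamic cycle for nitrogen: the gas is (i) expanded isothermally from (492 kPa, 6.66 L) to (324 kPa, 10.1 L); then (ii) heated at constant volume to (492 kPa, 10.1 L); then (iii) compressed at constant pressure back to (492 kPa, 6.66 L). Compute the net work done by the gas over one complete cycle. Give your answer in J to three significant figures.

W_net ≈ -328 J

Leg (i): W = PᵢVᵢ ln(V_f/Vᵢ) = (3277) ln(10.1/6.66) = 1364 J.
Leg (ii): W = 0.
Leg (iii): W = PΔV = (492)(6.66 − 10.1) = -1692 J.
W_net = 1364 − 1692 = -328 J.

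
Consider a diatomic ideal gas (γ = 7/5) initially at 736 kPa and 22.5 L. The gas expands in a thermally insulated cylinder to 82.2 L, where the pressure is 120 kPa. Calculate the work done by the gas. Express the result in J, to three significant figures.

W ≈ 16700 J

Adiabatic: W = (P₁V₁ − P₂V₂)/(γ − 1) with γ = 7/5.
P₁V₁ = 16560 J, P₂V₂ = 9864 J.
W = (16560 − 9864) / 0.4 = 16740 J.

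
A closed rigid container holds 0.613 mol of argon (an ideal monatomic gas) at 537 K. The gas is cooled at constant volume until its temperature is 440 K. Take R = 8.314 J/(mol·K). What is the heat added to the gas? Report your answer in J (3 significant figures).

Q ≈ -742 J

Constant volume ⇒ W = 0, so Q = ΔU = nCᵥΔT with Cᵥ = 3R/2 = 12.47 J/(mol·K).
ΔU = (0.613)(12.47)(440 − 537) = -741.5 J.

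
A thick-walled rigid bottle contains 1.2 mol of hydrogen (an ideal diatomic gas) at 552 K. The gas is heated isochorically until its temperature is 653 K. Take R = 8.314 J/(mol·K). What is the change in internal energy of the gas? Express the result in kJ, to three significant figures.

Constant volume ⇒ W = 0, so Q = ΔU = nCᵥΔT with Cᵥ = 5R/2 = 20.79 J/(mol·K).
ΔU = (1.2)(20.79)(653 − 552) = 2519 J.

ΔU ≈ 2.52 kJ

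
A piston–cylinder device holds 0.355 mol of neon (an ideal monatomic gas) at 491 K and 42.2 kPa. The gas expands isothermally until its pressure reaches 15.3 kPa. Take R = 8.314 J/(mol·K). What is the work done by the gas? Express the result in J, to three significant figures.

Isothermal process: W = nRT ln(V₂/V₁) = nRT ln(P₁/P₂).
W = (0.355)(8.314)(491) × ln(42.2/15.3)
  = 1449 × ln(2.758) = 1449 × 1.015
W_by_gas = 1470 J.

W ≈ 1470 J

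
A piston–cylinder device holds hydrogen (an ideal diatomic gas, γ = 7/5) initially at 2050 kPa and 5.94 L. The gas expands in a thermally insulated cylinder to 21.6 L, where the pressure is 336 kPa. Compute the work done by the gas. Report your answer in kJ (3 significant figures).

W ≈ 12.3 kJ

Adiabatic: W = (P₁V₁ − P₂V₂)/(γ − 1) with γ = 7/5.
P₁V₁ = 12177 J, P₂V₂ = 7258 J.
W = (12177 − 7258) / 0.4 = 12299 J.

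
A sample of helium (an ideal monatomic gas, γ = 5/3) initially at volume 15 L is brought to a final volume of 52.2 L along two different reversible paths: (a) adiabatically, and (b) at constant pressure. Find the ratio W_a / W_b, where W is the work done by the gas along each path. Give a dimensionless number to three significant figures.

Path (a) adiabatic: W = P₁V₁(1 − (V₁/V₂)^(γ−1))/(γ−1) → W_a/(P₁V₁) = 0.8468.
Path (b) isobaric: W = P₁(V₂ − V₁) → W_b/(P₁V₁) = 2.48.
W_a / W_b = 0.8468 / 2.48 = 0.3415.

W_a / W_b ≈ 0.341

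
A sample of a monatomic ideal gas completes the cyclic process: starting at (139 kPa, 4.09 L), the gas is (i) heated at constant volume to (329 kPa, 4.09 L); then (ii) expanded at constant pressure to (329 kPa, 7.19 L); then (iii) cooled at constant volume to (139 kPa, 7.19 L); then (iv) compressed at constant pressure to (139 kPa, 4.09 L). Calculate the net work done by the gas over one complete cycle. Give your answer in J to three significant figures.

Constant-volume legs do no work.
W(ii) = (329)(7.19 − 4.09) = 1020 J; W(iv) = (139)(4.09 − 7.19) = -430.9 J.
W_net = 1020 − 430.9 = 589 J (the clockwise enclosed area).

W_net ≈ 589 J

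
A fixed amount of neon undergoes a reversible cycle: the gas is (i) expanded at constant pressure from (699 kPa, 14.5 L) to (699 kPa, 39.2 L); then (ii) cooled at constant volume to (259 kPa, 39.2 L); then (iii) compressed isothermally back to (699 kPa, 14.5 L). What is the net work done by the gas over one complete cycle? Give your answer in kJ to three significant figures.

W_net ≈ 7.17 kJ

Leg (i): W = PΔV = (699)(39.2 − 14.5) = 17265 J.
Leg (ii): W = 0.
Leg (iii): W = PᵢVᵢ ln(V_f/Vᵢ) = (10153) ln(14.5/39.2) = -10097 J.
W_net = 17265 − 10097 = 7168 J.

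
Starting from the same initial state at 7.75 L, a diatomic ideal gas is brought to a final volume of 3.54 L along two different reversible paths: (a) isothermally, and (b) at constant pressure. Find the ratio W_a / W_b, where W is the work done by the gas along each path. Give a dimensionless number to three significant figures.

W_a / W_b ≈ 1.44

Path (a) isothermal: W = P₁V₁ ln(V₂/V₁) → W_a/(P₁V₁) = -0.7836.
Path (b) isobaric: W = P₁(V₂ − V₁) → W_b/(P₁V₁) = -0.5432.
W_a / W_b = -0.7836 / -0.5432 = 1.442.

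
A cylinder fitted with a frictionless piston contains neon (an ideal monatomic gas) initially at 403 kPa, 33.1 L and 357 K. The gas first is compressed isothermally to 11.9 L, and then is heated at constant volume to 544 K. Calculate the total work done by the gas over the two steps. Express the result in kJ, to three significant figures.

Step 1 (isothermal): W = P₁V₁ ln(V₂/V₁) = (13339) ln(11.9/33.1) = -13646 J.
Step 2 (isochoric): W = 0 (constant volume).
W_total = -13646 + 0 = -13646 J.

W_total ≈ -13.6 kJ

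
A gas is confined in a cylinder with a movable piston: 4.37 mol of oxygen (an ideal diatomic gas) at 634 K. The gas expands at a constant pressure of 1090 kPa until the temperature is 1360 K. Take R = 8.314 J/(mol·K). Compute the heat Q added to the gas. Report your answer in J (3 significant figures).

Isobaric: W = nRΔT = (4.37)(8.314)(726) = 26377 J.
ΔU = nCᵥΔT with Cᵥ = 5R/2: ΔU = (4.37)(20.79)(726) = 65943 J.
Q = ΔU + W = 65943 + 26377 = 92320 J.

Q ≈ 92300 J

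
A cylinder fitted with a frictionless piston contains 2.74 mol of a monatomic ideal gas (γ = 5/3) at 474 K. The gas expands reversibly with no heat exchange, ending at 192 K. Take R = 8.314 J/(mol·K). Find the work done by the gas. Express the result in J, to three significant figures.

W ≈ 9640 J

Adiabatic ⇒ Q = 0, so W_by = −ΔU = nCᵥ(T₁ − T₂).
Cᵥ = 3R/2 = 12.47 J/(mol·K).
W = (2.74)(12.47)(474 − 192) = 9636 J.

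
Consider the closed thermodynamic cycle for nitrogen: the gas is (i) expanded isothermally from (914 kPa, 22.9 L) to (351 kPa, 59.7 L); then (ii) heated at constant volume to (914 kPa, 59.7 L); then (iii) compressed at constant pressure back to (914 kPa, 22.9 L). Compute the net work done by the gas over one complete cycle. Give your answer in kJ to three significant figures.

Leg (i): W = PᵢVᵢ ln(V_f/Vᵢ) = (20931) ln(59.7/22.9) = 20056 J.
Leg (ii): W = 0.
Leg (iii): W = PΔV = (914)(22.9 − 59.7) = -33635 J.
W_net = 20056 − 33635 = -13580 J.

W_net ≈ -13.6 kJ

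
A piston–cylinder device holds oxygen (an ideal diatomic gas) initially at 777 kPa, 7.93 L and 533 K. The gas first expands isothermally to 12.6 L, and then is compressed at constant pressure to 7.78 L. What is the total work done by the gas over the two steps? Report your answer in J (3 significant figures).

W_total ≈ 496 J

Step 1 (isothermal): W = P₁V₁ ln(V₂/V₁) = (6162) ln(12.6/7.93) = 2853 J.
After step 1: P = 489 kPa, V = 12.6 L, T = 533 K.
Step 2 (isobaric): W = PΔV = (489 kPa)(7.78 − 12.6 L) = -2357 J.
W_total = 2853 − 2357 = 496 J.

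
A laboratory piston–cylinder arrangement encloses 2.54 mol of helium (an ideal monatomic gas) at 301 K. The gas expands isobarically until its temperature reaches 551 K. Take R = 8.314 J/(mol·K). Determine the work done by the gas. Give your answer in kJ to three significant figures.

W ≈ 5.28 kJ

Isobaric: W = P ΔV = nR ΔT.
W = (2.54)(8.314)(551 − 301) = 5279 J.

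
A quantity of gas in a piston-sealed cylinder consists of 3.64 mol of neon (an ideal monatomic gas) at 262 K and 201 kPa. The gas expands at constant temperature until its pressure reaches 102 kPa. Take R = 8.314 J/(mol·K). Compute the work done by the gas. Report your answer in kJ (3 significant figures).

W ≈ 5.38 kJ

Isothermal process: W = nRT ln(V₂/V₁) = nRT ln(P₁/P₂).
W = (3.64)(8.314)(262) × ln(201/102)
  = 7929 × ln(1.971) = 7929 × 0.6783
W_by_gas = 5378 J.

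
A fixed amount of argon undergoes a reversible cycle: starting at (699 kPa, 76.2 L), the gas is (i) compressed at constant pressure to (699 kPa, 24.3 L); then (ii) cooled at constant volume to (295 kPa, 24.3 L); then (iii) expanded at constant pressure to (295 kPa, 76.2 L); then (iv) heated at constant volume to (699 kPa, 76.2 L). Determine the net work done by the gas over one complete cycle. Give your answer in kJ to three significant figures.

W_net ≈ -21.0 kJ

Constant-volume legs do no work.
W(i) = (699)(24.3 − 76.2) = -36278 J; W(iii) = (295)(76.2 − 24.3) = 15311 J.
W_net = -36278 + 15311 = -20968 J (the counter-clockwise enclosed area).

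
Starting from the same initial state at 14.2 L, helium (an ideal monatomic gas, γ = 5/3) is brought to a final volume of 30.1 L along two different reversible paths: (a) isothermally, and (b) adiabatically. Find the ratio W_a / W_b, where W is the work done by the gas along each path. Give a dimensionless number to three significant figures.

W_a / W_b ≈ 1.27

Path (a) isothermal: W = P₁V₁ ln(V₂/V₁) → W_a/(P₁V₁) = 0.7513.
Path (b) adiabatic: W = P₁V₁(1 − (V₁/V₂)^(γ−1))/(γ−1) → W_b/(P₁V₁) = 0.591.
W_a / W_b = 0.7513 / 0.591 = 1.271.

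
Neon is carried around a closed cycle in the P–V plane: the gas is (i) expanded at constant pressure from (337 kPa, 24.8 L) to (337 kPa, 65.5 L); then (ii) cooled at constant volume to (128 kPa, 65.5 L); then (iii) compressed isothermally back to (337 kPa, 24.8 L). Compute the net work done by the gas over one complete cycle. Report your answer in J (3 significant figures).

Leg (i): W = PΔV = (337)(65.5 − 24.8) = 13716 J.
Leg (ii): W = 0.
Leg (iii): W = PᵢVᵢ ln(V_f/Vᵢ) = (8384) ln(24.8/65.5) = -8143 J.
W_net = 13716 − 8143 = 5573 J.

W_net ≈ 5570 J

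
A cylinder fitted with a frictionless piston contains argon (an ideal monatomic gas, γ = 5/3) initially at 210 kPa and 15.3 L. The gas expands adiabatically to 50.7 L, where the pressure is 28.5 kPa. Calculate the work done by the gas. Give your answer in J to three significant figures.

W ≈ 2650 J

Adiabatic: W = (P₁V₁ − P₂V₂)/(γ − 1) with γ = 5/3.
P₁V₁ = 3213 J, P₂V₂ = 1445 J.
W = (3213 − 1445) / 0.6667 = 2652 J.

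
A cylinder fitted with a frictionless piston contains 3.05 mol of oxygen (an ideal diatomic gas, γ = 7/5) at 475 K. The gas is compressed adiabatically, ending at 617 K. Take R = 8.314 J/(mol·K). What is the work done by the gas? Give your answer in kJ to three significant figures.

Adiabatic ⇒ Q = 0, so W_by = −ΔU = nCᵥ(T₁ − T₂).
Cᵥ = 5R/2 = 20.79 J/(mol·K).
W = (3.05)(20.79)(475 − 617) = -9002 J.

W ≈ -9.00 kJ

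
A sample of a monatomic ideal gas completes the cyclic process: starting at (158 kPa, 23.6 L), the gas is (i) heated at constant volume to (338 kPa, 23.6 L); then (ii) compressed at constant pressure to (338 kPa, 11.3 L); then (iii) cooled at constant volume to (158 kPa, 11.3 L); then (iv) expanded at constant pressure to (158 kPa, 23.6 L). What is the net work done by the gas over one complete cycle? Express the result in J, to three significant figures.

W_net ≈ -2210 J

Constant-volume legs do no work.
W(ii) = (338)(11.3 − 23.6) = -4157 J; W(iv) = (158)(23.6 − 11.3) = 1943 J.
W_net = -4157 + 1943 = -2214 J (the counter-clockwise enclosed area).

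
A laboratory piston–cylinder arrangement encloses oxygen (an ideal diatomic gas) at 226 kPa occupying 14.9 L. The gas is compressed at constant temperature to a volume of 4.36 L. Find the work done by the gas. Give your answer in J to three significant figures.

Isothermal: W = nRT ln(V₂/V₁) = P₁V₁ ln(V₂/V₁).
P₁V₁ = (226 kPa)(14.9 L) = 3367 J.
W = 3367 × ln(4.36/14.9) = 3367 × -1.229
W_by_gas = -4138 J.

W ≈ -4140 J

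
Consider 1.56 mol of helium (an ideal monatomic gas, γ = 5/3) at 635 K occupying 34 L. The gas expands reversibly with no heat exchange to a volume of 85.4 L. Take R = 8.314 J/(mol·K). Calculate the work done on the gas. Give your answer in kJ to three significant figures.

W ≈ -5.67 kJ

Adiabatic: TV^(γ−1) = const with γ = 5/3.
T₂ = T₁ (V₁/V₂)^(γ−1) = 635 × (34/85.4)^0.667 = 635 × 0.5412 = 343.7 K.
W_by = nCᵥ(T₁ − T₂) = (1.56)(12.47)(635 − 343.7) = 5668 J.
Work on gas = −W_by = -5668 J.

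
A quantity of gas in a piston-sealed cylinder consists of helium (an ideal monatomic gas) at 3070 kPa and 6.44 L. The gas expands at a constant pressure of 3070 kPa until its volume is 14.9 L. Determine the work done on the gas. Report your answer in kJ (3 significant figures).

W ≈ -26.0 kJ

Isobaric: W = P ΔV.
W = (3070 kPa)(14.9 − 6.44 L) = (3070)(8.46) = 25972 J.
Work on gas = −W_by = -25972 J.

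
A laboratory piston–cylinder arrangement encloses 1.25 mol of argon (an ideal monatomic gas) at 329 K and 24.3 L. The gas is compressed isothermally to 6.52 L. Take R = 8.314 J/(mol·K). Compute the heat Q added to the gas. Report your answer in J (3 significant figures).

Q ≈ -4500 J

Isothermal ⇒ ΔU = 0, so Q = W = nRT ln(V₂/V₁).
Q = (1.25)(8.314)(329) ln(6.52/24.3) = 3419 × -1.316 = -4498 J.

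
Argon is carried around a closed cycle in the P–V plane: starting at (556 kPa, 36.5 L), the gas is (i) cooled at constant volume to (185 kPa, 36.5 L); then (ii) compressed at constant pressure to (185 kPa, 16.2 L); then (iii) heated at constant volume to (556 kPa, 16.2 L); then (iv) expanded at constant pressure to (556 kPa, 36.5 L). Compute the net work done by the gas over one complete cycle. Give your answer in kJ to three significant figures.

Constant-volume legs do no work.
W(ii) = (185)(16.2 − 36.5) = -3756 J; W(iv) = (556)(36.5 − 16.2) = 11287 J.
W_net = -3756 + 11287 = 7531 J (the clockwise enclosed area).

W_net ≈ 7.53 kJ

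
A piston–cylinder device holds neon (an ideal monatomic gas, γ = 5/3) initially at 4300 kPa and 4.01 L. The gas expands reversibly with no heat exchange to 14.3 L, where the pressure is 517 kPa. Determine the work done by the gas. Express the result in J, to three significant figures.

Adiabatic: W = (P₁V₁ − P₂V₂)/(γ − 1) with γ = 5/3.
P₁V₁ = 17243 J, P₂V₂ = 7393 J.
W = (17243 − 7393) / 0.6667 = 14775 J.

W ≈ 14800 J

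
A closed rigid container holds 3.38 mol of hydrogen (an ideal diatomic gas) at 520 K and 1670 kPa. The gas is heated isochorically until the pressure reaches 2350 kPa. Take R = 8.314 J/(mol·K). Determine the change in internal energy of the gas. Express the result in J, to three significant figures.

ΔU ≈ 14900 J

Constant volume ⇒ W = 0, so Q = ΔU = nCᵥΔT with Cᵥ = 5R/2 = 20.79 J/(mol·K).
At constant V, T₂/T₁ = P₂/P₁ ⇒ ΔT = T₁(P₂/P₁ − 1) = 520·(2350/1670 − 1) = 211.7 K.
ΔU = (3.38)(20.79)(211.7) = 14875 J.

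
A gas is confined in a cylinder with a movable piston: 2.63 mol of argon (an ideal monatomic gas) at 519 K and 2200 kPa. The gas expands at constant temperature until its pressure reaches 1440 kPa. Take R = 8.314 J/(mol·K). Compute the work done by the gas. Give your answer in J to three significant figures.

Isothermal process: W = nRT ln(V₂/V₁) = nRT ln(P₁/P₂).
W = (2.63)(8.314)(519) × ln(2200/1440)
  = 11348 × ln(1.528) = 11348 × 0.4238
W_by_gas = 4810 J.

W ≈ 4810 J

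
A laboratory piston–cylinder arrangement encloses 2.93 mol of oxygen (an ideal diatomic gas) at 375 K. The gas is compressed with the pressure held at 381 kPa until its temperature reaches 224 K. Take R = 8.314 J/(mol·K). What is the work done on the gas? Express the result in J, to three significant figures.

Isobaric: W = P ΔV = nR ΔT.
W = (2.93)(8.314)(224 − 375) = -3678 J.
Work on gas = −W_by = 3678 J.

W ≈ 3680 J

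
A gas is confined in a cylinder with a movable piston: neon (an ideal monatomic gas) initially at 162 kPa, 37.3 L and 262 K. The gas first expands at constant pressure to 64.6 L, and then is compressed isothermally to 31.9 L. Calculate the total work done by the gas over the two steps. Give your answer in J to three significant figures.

Step 1 (isobaric): W = PΔV = (162 kPa)(64.6 − 37.3 L) = 4423 J.
After step 1: P = 162 kPa, V = 64.6 L, T = 453.8 K.
Step 2 (isothermal): W = P₁V₁ ln(V₂/V₁) = (10465) ln(31.9/64.6) = -7384 J.
W_total = 4423 − 7384 = -2962 J.

W_total ≈ -2960 J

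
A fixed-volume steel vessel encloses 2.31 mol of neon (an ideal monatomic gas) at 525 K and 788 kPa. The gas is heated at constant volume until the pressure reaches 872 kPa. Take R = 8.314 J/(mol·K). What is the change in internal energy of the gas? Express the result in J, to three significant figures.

ΔU ≈ 1610 J

Constant volume ⇒ W = 0, so Q = ΔU = nCᵥΔT with Cᵥ = 3R/2 = 12.47 J/(mol·K).
At constant V, T₂/T₁ = P₂/P₁ ⇒ ΔT = T₁(P₂/P₁ − 1) = 525·(872/788 − 1) = 55.96 K.
ΔU = (2.31)(12.47)(55.96) = 1612 J.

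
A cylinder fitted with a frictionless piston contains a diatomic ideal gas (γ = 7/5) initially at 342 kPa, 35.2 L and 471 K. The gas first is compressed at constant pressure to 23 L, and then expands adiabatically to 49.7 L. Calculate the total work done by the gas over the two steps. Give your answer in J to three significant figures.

W_total ≈ 1040 J

Step 1 (isobaric): W = PΔV = (342 kPa)(23 − 35.2 L) = -4172 J.
After step 1: P = 342 kPa, V = 23 L, T = 307.8 K.
Step 2 (adiabatic): W = (P₁V₁ − P₂V₂)/(γ−1) = (7866 − 5780)/0.4 = 5216 J.
W_total = -4172 + 5216 = 1043 J.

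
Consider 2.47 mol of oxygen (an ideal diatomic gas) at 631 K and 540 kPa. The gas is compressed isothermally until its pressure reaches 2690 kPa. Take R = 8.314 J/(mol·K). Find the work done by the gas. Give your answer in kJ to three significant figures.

Isothermal process: W = nRT ln(V₂/V₁) = nRT ln(P₁/P₂).
W = (2.47)(8.314)(631) × ln(540/2690)
  = 12958 × ln(0.2007) = 12958 × -1.606
W_by_gas = -20807 J.

W ≈ -20.8 kJ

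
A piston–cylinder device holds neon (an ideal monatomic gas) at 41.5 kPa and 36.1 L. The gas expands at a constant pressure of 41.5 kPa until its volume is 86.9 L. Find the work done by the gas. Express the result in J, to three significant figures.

Isobaric: W = P ΔV.
W = (41.5 kPa)(86.9 − 36.1 L) = (41.5)(50.8) = 2108 J.

W ≈ 2110 J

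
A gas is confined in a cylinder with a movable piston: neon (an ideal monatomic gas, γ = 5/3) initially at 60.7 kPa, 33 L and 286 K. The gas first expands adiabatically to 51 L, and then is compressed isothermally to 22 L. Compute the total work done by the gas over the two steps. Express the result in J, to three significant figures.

Step 1 (adiabatic): W = (P₁V₁ − P₂V₂)/(γ−1) = (2003 − 1499)/0.667 = 756.9 J.
After step 1: P = 29.38 kPa, V = 51 L, T = 214 K.
Step 2 (isothermal): W = P₁V₁ ln(V₂/V₁) = (1499) ln(22/51) = -1260 J.
W_total = 756.9 − 1260 = -503.1 J.

W_total ≈ -503 J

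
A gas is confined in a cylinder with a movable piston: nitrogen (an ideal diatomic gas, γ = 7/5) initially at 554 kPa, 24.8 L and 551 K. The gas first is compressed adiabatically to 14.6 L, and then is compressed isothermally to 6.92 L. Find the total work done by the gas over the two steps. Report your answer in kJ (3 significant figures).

Step 1 (adiabatic): W = (P₁V₁ − P₂V₂)/(γ−1) = (13739 − 16982)/0.4 = -8108 J.
After step 1: P = 1163 kPa, V = 14.6 L, T = 681.1 K.
Step 2 (isothermal): W = P₁V₁ ln(V₂/V₁) = (16982) ln(6.92/14.6) = -12679 J.
W_total = -8108 − 12679 = -20787 J.

W_total ≈ -20.8 kJ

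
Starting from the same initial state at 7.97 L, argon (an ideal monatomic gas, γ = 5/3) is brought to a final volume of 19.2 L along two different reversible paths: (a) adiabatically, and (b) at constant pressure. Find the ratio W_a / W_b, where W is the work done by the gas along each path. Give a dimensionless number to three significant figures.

W_a / W_b ≈ 0.472

Path (a) adiabatic: W = P₁V₁(1 − (V₁/V₂)^(γ−1))/(γ−1) → W_a/(P₁V₁) = 0.6653.
Path (b) isobaric: W = P₁(V₂ − V₁) → W_b/(P₁V₁) = 1.409.
W_a / W_b = 0.6653 / 1.409 = 0.4722.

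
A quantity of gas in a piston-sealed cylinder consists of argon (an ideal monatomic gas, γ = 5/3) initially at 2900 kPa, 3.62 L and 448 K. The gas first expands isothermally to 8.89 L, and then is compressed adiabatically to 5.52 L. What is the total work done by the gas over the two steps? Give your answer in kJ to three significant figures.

Step 1 (isothermal): W = P₁V₁ ln(V₂/V₁) = (10498) ln(8.89/3.62) = 9432 J.
After step 1: P = 1181 kPa, V = 8.89 L, T = 448 K.
Step 2 (adiabatic): W = (P₁V₁ − P₂V₂)/(γ−1) = (10498 − 14424)/0.667 = -5889 J.
W_total = 9432 − 5889 = 3543 J.

W_total ≈ 3.54 kJ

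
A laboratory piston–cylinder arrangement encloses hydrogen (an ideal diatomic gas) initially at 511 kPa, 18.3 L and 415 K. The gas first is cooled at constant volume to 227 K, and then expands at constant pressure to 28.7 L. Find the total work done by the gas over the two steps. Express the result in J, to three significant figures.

Step 1 (isochoric): W = 0 (constant volume).
After step 1: P = 279.5 kPa (V unchanged).
Step 2 (isobaric): W = PΔV = (279.5 kPa)(28.7 − 18.3 L) = 2907 J.
W_total = 0 + 2907 = 2907 J.

W_total ≈ 2910 J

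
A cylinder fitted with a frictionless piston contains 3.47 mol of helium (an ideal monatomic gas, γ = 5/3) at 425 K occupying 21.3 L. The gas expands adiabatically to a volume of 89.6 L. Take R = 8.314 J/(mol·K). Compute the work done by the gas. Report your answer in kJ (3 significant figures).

Adiabatic: TV^(γ−1) = const with γ = 5/3.
T₂ = T₁ (V₁/V₂)^(γ−1) = 425 × (21.3/89.6)^0.667 = 425 × 0.3837 = 163.1 K.
W_by = nCᵥ(T₁ − T₂) = (3.47)(12.47)(425 − 163.1) = 11334 J.

W ≈ 11.3 kJ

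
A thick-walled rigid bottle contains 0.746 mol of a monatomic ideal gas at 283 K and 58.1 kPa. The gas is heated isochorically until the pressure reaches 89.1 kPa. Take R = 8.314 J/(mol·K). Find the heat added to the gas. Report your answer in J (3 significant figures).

Constant volume ⇒ W = 0, so Q = ΔU = nCᵥΔT with Cᵥ = 3R/2 = 12.47 J/(mol·K).
At constant V, T₂/T₁ = P₂/P₁ ⇒ ΔT = T₁(P₂/P₁ − 1) = 283·(89.1/58.1 − 1) = 151 K.
ΔU = (0.746)(12.47)(151) = 1405 J.

Q ≈ 1400 J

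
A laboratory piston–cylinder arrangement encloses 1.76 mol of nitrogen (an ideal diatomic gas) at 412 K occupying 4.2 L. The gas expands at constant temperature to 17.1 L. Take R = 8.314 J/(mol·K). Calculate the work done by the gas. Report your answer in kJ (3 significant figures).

Isothermal: W = nRT ln(V₂/V₁).
W = (1.76)(8.314)(412) × ln(17.1/4.2)
  = 6029 × 1.404
W_by_gas = 8464 J.

W ≈ 8.46 kJ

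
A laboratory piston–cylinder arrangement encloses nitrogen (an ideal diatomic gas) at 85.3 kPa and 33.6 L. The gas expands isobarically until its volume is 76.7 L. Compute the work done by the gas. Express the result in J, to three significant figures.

W ≈ 3680 J

Isobaric: W = P ΔV.
W = (85.3 kPa)(76.7 − 33.6 L) = (85.3)(43.1) = 3676 J.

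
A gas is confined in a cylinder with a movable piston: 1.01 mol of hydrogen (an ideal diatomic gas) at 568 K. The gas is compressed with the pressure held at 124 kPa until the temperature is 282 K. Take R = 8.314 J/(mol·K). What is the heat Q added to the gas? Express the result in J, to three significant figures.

Q ≈ -8410 J

Isobaric: W = nRΔT = (1.01)(8.314)(-286) = -2402 J.
ΔU = nCᵥΔT with Cᵥ = 5R/2: ΔU = (1.01)(20.79)(-286) = -6004 J.
Q = ΔU + W = -6004 − 2402 = -8406 J.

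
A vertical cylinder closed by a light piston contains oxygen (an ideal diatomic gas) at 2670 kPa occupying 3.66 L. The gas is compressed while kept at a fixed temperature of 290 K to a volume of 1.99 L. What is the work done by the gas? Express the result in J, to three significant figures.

W ≈ -5950 J

Isothermal: W = nRT ln(V₂/V₁) = P₁V₁ ln(V₂/V₁).
P₁V₁ = (2670 kPa)(3.66 L) = 9772 J.
W = 9772 × ln(1.99/3.66) = 9772 × -0.6093
W_by_gas = -5954 J.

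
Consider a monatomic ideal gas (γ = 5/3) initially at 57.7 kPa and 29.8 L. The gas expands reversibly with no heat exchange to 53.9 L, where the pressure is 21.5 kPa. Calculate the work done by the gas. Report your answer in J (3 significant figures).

W ≈ 841 J

Adiabatic: W = (P₁V₁ − P₂V₂)/(γ − 1) with γ = 5/3.
P₁V₁ = 1719 J, P₂V₂ = 1159 J.
W = (1719 − 1159) / 0.6667 = 840.9 J.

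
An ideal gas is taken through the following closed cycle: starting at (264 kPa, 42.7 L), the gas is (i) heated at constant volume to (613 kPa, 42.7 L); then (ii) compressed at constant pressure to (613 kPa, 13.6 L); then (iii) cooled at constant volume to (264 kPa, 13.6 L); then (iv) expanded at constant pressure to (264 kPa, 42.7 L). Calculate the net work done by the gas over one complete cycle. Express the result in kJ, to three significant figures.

Constant-volume legs do no work.
W(ii) = (613)(13.6 − 42.7) = -17838 J; W(iv) = (264)(42.7 − 13.6) = 7682 J.
W_net = -17838 + 7682 = -10156 J (the counter-clockwise enclosed area).

W_net ≈ -10.2 kJ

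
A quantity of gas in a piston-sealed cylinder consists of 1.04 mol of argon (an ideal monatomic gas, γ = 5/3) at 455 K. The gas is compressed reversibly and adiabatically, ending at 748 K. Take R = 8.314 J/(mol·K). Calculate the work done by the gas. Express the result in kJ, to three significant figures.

Adiabatic ⇒ Q = 0, so W_by = −ΔU = nCᵥ(T₁ − T₂).
Cᵥ = 3R/2 = 12.47 J/(mol·K).
W = (1.04)(12.47)(455 − 748) = -3800 J.

W ≈ -3.80 kJ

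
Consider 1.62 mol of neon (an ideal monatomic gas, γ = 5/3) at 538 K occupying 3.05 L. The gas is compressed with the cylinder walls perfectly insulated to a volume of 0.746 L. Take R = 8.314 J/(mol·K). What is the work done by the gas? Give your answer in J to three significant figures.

W ≈ -16900 J

Adiabatic: TV^(γ−1) = const with γ = 5/3.
T₂ = T₁ (V₁/V₂)^(γ−1) = 538 × (3.05/0.746)^0.667 = 538 × 2.557 = 1376 K.
W_by = nCᵥ(T₁ − T₂) = (1.62)(12.47)(538 − 1376) = -16922 J.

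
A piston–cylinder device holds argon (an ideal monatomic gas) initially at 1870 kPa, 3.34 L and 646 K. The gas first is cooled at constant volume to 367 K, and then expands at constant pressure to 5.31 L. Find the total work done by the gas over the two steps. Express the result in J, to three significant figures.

W_total ≈ 2090 J

Step 1 (isochoric): W = 0 (constant volume).
After step 1: P = 1062 kPa (V unchanged).
Step 2 (isobaric): W = PΔV = (1062 kPa)(5.31 − 3.34 L) = 2093 J.
W_total = 0 + 2093 = 2093 J.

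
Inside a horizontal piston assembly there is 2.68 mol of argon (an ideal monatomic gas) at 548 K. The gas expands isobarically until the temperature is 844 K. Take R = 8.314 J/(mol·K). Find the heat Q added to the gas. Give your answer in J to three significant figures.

Q ≈ 16500 J

Isobaric: W = nRΔT = (2.68)(8.314)(296) = 6595 J.
ΔU = nCᵥΔT with Cᵥ = 3R/2: ΔU = (2.68)(12.47)(296) = 9893 J.
Q = ΔU + W = 9893 + 6595 = 16488 J.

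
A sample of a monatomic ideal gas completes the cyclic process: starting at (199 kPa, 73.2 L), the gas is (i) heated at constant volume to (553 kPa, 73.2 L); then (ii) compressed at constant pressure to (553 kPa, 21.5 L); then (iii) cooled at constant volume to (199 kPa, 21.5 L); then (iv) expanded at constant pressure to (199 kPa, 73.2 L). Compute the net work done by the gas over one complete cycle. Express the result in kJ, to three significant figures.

W_net ≈ -18.3 kJ

Constant-volume legs do no work.
W(ii) = (553)(21.5 − 73.2) = -28590 J; W(iv) = (199)(73.2 − 21.5) = 10288 J.
W_net = -28590 + 10288 = -18302 J (the counter-clockwise enclosed area).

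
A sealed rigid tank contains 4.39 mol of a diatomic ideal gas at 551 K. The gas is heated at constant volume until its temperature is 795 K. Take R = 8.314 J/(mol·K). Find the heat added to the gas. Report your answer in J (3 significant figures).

Q ≈ 22300 J

Constant volume ⇒ W = 0, so Q = ΔU = nCᵥΔT with Cᵥ = 5R/2 = 20.79 J/(mol·K).
ΔU = (4.39)(20.79)(795 − 551) = 22264 J.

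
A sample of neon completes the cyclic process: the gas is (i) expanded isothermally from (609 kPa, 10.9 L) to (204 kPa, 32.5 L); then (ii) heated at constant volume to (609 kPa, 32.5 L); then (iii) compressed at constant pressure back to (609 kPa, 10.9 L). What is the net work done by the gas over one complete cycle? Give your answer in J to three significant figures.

W_net ≈ -5900 J

Leg (i): W = PᵢVᵢ ln(V_f/Vᵢ) = (6638) ln(32.5/10.9) = 7252 J.
Leg (ii): W = 0.
Leg (iii): W = PΔV = (609)(10.9 − 32.5) = -13154 J.
W_net = 7252 − 13154 = -5902 J.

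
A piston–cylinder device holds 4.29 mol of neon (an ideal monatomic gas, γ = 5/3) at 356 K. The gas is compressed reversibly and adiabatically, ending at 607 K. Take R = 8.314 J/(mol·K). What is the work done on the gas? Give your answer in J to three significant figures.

Adiabatic ⇒ Q = 0, so W_by = −ΔU = nCᵥ(T₁ − T₂).
Cᵥ = 3R/2 = 12.47 J/(mol·K).
W = (4.29)(12.47)(356 − 607) = -13429 J.
Work on gas = −W_by = 13429 J.

W ≈ 13400 J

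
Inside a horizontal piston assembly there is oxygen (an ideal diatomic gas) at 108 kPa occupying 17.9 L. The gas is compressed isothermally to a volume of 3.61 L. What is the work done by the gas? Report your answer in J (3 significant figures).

Isothermal: W = nRT ln(V₂/V₁) = P₁V₁ ln(V₂/V₁).
P₁V₁ = (108 kPa)(17.9 L) = 1933 J.
W = 1933 × ln(3.61/17.9) = 1933 × -1.601
W_by_gas = -3095 J.

W ≈ -3100 J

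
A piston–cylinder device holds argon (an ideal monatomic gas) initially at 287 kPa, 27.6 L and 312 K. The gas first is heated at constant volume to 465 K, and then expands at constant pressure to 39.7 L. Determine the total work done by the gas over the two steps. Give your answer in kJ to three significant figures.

W_total ≈ 5.18 kJ

Step 1 (isochoric): W = 0 (constant volume).
After step 1: P = 427.7 kPa (V unchanged).
Step 2 (isobaric): W = PΔV = (427.7 kPa)(39.7 − 27.6 L) = 5176 J.
W_total = 0 + 5176 = 5176 J.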